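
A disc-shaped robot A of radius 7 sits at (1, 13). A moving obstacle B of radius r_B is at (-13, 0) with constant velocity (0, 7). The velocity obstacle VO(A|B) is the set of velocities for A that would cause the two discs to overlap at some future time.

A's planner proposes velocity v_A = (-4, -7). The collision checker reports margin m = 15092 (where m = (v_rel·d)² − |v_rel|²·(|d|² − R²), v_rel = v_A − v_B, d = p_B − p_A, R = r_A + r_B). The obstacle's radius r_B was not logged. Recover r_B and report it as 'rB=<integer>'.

m = 15092
d = (-14, -13);  v_rel = (-4, -14),  |v_rel|² = 212
v_rel×d = (-4)·(-13) − (-14)·(-14) = -144
since m = R²·212 − (-144)²:  R² = (20736 + 15092) / 212 = 169
R = √169 = 13  ⇒  r_B = 13 − 7 = 6

rB=6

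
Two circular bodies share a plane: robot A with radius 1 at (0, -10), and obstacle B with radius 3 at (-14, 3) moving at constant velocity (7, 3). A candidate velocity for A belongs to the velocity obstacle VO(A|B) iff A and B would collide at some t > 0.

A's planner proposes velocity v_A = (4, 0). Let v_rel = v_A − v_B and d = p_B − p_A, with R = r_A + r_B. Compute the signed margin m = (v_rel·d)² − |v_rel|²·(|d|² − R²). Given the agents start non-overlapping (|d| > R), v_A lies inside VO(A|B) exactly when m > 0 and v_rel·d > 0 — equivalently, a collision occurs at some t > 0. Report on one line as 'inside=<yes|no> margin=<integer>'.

d = (-14, 13),  |d|² = 365;  R = 1+3 = 4,  c = 365−4² = 349
v_rel = (-3, -3),  |v_rel|² = 18;  v_rel·d = (-3)·(-14) + (-3)·(13) = 3
18·t² − 6·t + 349 = 0  ⇒  m = 3² − 18·349 = -6273
m = -6273 < 0,  v_rel·d = 3 > 0  ⇒  outside

inside=no margin=-6273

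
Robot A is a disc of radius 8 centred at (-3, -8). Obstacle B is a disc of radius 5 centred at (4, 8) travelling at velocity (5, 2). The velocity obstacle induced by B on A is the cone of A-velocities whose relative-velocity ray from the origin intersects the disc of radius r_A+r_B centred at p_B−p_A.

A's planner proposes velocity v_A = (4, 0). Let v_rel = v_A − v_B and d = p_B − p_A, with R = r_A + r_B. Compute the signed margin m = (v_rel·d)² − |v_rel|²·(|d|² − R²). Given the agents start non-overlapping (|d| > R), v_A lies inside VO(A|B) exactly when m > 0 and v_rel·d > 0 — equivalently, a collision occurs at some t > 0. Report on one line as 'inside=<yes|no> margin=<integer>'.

d = (7, 16),  |d|² = 305;  R = 8+5 = 13,  c = 305−13² = 136
v_rel = (-1, -2),  |v_rel|² = 5;  v_rel·d = (-1)·(7) + (-2)·(16) = -39
5·t² + 78·t + 136 = 0  ⇒  m = (-39)² − 5·136 = 841
m = 841 > 0,  v_rel·d = -39 < 0  ⇒  outside

inside=no margin=841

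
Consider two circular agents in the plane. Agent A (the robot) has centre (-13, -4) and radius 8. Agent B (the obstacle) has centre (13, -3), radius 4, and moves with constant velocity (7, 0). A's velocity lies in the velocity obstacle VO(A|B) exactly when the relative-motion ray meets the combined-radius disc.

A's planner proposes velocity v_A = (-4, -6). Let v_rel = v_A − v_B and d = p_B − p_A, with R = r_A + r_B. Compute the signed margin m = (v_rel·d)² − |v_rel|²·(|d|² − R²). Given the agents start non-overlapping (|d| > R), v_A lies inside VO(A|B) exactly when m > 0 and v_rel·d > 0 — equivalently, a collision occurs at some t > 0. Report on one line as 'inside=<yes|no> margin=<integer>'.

d = (26, 1),  |d|² = 677;  R = 8+4 = 12,  c = 677−12² = 533
v_rel = (-11, -6),  |v_rel|² = 157;  v_rel·d = (-11)·(26) + (-6)·(1) = -292
157·t² + 584·t + 533 = 0  ⇒  m = (-292)² − 157·533 = 1583
m = 1583 > 0,  v_rel·d = -292 < 0  ⇒  outside

inside=no margin=1583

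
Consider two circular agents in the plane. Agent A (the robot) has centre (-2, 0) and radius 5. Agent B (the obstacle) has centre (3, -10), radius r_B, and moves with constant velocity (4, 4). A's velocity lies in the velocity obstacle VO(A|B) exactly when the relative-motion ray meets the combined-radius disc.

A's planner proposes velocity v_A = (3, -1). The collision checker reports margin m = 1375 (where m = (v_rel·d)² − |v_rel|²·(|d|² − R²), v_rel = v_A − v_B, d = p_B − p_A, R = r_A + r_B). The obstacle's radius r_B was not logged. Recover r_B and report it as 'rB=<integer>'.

m = 1375
d = (5, -10);  v_rel = (-1, -5),  |v_rel|² = 26
v_rel×d = (-1)·(-10) − (-5)·(5) = 35
since m = R²·26 − 35²:  R² = (1225 + 1375) / 26 = 100
R = √100 = 10  ⇒  r_B = 10 − 5 = 5

rB=5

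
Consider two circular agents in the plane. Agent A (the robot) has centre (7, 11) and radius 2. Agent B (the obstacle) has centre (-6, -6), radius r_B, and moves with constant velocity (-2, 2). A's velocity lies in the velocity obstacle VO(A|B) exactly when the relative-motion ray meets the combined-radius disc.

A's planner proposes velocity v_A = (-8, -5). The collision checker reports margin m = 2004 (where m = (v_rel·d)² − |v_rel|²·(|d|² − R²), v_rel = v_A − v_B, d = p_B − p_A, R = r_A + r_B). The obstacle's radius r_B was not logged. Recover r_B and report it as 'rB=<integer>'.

m = 2004
d = (-13, -17);  v_rel = (-6, -7),  |v_rel|² = 85
v_rel×d = (-6)·(-17) − (-7)·(-13) = 11
since m = R²·85 − 11²:  R² = (121 + 2004) / 85 = 25
R = √25 = 5  ⇒  r_B = 5 − 2 = 3

rB=3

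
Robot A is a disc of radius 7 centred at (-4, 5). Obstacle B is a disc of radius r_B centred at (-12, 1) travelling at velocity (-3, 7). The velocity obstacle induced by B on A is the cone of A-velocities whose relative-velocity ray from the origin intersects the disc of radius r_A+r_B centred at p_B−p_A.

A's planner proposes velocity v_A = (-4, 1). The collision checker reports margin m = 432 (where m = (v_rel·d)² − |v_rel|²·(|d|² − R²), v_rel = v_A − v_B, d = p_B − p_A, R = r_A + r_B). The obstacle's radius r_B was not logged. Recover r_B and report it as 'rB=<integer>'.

m = 432
d = (-8, -4);  v_rel = (-1, -6),  |v_rel|² = 37
v_rel×d = (-1)·(-4) − (-6)·(-8) = -44
since m = R²·37 − (-44)²:  R² = (1936 + 432) / 37 = 64
R = √64 = 8  ⇒  r_B = 8 − 7 = 1

rB=1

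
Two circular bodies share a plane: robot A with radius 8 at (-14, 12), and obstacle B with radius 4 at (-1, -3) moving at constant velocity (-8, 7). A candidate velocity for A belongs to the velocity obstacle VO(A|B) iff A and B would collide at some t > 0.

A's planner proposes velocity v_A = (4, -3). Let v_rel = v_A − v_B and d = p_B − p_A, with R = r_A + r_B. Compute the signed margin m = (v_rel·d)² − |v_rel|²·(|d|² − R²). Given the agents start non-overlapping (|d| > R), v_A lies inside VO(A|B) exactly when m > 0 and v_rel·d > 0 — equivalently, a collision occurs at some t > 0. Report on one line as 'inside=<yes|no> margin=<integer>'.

d = (13, -15),  |d|² = 394;  R = 8+4 = 12,  c = 394−12² = 250
v_rel = (12, -10),  |v_rel|² = 244;  v_rel·d = (12)·(13) + (-10)·(-15) = 306
244·t² − 612·t + 250 = 0  ⇒  m = 306² − 244·250 = 32636
m = 32636 > 0,  v_rel·d = 306 > 0  ⇒  inside

inside=yes margin=32636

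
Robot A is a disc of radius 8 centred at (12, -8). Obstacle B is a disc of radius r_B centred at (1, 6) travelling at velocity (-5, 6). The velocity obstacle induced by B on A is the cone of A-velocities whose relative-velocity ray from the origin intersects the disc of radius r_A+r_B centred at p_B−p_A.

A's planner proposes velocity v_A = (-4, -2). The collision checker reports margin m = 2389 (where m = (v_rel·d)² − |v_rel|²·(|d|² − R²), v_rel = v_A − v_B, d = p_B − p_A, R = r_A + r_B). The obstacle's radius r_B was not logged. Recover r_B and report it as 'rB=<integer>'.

m = 2389
d = (-11, 14);  v_rel = (1, -8),  |v_rel|² = 65
v_rel×d = (1)·(14) − (-8)·(-11) = -74
since m = R²·65 − (-74)²:  R² = (5476 + 2389) / 65 = 121
R = √121 = 11  ⇒  r_B = 11 − 8 = 3

rB=3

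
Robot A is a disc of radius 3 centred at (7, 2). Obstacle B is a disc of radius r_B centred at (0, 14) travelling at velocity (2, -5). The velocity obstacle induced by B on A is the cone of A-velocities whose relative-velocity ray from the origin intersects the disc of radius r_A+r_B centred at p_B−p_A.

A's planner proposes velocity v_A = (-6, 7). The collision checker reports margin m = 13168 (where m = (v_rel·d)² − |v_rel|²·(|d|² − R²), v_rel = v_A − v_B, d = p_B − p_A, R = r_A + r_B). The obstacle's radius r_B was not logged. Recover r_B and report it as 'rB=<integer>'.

m = 13168
d = (-7, 12);  v_rel = (-8, 12),  |v_rel|² = 208
v_rel×d = (-8)·(12) − (12)·(-7) = -12
since m = R²·208 − (-12)²:  R² = (144 + 13168) / 208 = 64
R = √64 = 8  ⇒  r_B = 8 − 3 = 5

rB=5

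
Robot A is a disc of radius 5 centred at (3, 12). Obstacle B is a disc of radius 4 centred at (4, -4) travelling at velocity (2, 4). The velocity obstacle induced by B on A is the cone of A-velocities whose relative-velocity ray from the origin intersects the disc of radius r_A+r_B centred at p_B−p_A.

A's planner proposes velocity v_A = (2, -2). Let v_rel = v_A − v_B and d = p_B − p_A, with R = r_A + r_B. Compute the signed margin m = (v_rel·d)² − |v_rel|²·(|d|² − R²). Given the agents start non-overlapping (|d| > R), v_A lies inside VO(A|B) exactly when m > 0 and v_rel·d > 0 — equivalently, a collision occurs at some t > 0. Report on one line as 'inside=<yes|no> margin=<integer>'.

d = (1, -16),  |d|² = 257;  R = 5+4 = 9,  c = 257−9² = 176
v_rel = (0, -6),  |v_rel|² = 36;  v_rel·d = (0)·(1) + (-6)·(-16) = 96
36·t² − 192·t + 176 = 0  ⇒  m = 96² − 36·176 = 2880
m = 2880 > 0,  v_rel·d = 96 > 0  ⇒  inside

inside=yes margin=2880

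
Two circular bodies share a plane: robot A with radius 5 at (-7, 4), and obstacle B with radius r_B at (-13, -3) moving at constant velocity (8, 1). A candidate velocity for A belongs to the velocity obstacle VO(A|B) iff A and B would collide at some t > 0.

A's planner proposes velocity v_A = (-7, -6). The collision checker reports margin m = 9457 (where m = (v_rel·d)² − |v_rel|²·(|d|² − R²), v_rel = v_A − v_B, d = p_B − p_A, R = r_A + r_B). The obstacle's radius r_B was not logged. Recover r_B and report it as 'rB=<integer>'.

m = 9457
d = (-6, -7);  v_rel = (-15, -7),  |v_rel|² = 274
v_rel×d = (-15)·(-7) − (-7)·(-6) = 63
since m = R²·274 − 63²:  R² = (3969 + 9457) / 274 = 49
R = √49 = 7  ⇒  r_B = 7 − 5 = 2

rB=2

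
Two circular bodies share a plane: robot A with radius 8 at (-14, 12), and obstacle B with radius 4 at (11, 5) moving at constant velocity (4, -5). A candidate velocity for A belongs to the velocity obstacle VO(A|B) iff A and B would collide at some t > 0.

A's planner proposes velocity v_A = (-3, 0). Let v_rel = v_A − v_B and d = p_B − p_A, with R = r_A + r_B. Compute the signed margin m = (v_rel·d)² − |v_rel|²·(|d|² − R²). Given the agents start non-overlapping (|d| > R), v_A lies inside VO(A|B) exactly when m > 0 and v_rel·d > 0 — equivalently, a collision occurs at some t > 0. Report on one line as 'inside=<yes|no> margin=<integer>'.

d = (25, -7),  |d|² = 674;  R = 8+4 = 12,  c = 674−12² = 530
v_rel = (-7, 5),  |v_rel|² = 74;  v_rel·d = (-7)·(25) + (5)·(-7) = -210
74·t² + 420·t + 530 = 0  ⇒  m = (-210)² − 74·530 = 4880
m = 4880 > 0,  v_rel·d = -210 < 0  ⇒  outside

inside=no margin=4880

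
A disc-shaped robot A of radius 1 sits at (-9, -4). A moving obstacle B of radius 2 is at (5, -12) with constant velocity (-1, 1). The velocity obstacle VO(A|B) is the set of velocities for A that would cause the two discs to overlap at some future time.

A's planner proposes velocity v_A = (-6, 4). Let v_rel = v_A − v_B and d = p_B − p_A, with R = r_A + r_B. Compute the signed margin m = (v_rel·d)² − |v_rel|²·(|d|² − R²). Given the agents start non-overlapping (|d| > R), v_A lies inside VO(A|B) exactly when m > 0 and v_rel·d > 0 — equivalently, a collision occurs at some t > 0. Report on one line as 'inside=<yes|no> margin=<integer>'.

d = (14, -8),  |d|² = 260;  R = 1+2 = 3,  c = 260−3² = 251
v_rel = (-5, 3),  |v_rel|² = 34;  v_rel·d = (-5)·(14) + (3)·(-8) = -94
34·t² + 188·t + 251 = 0  ⇒  m = (-94)² − 34·251 = 302
m = 302 > 0,  v_rel·d = -94 < 0  ⇒  outside

inside=no margin=302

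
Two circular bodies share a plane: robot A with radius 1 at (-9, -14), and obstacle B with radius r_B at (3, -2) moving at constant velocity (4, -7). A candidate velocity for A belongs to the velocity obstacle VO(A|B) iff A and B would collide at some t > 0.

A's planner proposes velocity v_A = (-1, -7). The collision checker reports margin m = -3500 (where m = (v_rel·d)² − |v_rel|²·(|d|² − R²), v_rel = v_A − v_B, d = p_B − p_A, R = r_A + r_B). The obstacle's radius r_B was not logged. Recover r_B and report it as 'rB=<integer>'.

m = -3500
d = (12, 12);  v_rel = (-5, 0),  |v_rel|² = 25
v_rel×d = (-5)·(12) − (0)·(12) = -60
since m = R²·25 − (-60)²:  R² = (3600 + -3500) / 25 = 4
R = √4 = 2  ⇒  r_B = 2 − 1 = 1

rB=1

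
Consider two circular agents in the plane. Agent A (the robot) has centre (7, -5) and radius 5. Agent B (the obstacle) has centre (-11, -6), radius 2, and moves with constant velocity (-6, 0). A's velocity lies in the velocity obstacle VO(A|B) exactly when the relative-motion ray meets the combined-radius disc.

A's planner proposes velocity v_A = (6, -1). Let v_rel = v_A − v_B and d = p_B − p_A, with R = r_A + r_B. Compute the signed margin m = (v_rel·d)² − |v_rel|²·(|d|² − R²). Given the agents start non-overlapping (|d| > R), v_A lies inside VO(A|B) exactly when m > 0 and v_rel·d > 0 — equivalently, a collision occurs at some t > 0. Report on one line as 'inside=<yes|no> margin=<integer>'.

d = (-18, -1),  |d|² = 325;  R = 5+2 = 7,  c = 325−7² = 276
v_rel = (12, -1),  |v_rel|² = 145;  v_rel·d = (12)·(-18) + (-1)·(-1) = -215
145·t² + 430·t + 276 = 0  ⇒  m = (-215)² − 145·276 = 6205
m = 6205 > 0,  v_rel·d = -215 < 0  ⇒  outside

inside=no margin=6205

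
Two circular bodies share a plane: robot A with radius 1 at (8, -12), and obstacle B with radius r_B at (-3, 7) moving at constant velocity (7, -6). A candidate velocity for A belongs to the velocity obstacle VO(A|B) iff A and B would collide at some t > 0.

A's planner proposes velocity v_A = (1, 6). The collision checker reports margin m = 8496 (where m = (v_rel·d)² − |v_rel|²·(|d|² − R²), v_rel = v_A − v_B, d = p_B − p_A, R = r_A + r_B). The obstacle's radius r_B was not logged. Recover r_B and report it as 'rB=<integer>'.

m = 8496
d = (-11, 19);  v_rel = (-6, 12),  |v_rel|² = 180
v_rel×d = (-6)·(19) − (12)·(-11) = 18
since m = R²·180 − 18²:  R² = (324 + 8496) / 180 = 49
R = √49 = 7  ⇒  r_B = 7 − 1 = 6

rB=6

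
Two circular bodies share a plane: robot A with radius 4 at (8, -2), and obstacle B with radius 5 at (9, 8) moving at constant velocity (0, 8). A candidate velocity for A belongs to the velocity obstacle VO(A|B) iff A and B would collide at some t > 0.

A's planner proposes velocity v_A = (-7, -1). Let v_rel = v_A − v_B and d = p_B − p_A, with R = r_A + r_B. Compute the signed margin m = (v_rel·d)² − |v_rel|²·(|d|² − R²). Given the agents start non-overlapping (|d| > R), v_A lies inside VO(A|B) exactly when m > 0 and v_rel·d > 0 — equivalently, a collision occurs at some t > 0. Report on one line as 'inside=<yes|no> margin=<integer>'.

d = (1, 10),  |d|² = 101;  R = 4+5 = 9,  c = 101−9² = 20
v_rel = (-7, -9),  |v_rel|² = 130;  v_rel·d = (-7)·(1) + (-9)·(10) = -97
130·t² + 194·t + 20 = 0  ⇒  m = (-97)² − 130·20 = 6809
m = 6809 > 0,  v_rel·d = -97 < 0  ⇒  outside

inside=no margin=6809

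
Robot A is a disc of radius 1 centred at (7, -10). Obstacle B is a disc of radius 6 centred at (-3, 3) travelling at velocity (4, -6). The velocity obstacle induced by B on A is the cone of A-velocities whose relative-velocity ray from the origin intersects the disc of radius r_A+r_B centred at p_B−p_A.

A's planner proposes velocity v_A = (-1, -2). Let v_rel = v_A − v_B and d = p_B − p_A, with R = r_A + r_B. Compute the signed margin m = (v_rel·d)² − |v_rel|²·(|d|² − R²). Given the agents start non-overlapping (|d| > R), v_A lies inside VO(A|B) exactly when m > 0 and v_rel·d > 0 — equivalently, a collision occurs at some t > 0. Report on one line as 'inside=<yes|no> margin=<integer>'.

d = (-10, 13),  |d|² = 269;  R = 1+6 = 7,  c = 269−7² = 220
v_rel = (-5, 4),  |v_rel|² = 41;  v_rel·d = (-5)·(-10) + (4)·(13) = 102
41·t² − 204·t + 220 = 0  ⇒  m = 102² − 41·220 = 1384
m = 1384 > 0,  v_rel·d = 102 > 0  ⇒  inside

inside=yes margin=1384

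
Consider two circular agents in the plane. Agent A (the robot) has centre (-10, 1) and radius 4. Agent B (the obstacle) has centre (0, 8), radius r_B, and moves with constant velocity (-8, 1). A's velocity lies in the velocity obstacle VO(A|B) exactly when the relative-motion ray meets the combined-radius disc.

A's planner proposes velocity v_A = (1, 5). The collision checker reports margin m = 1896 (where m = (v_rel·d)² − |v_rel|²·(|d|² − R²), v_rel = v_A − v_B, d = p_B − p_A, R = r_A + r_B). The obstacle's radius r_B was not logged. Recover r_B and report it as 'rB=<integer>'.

m = 1896
d = (10, 7);  v_rel = (9, 4),  |v_rel|² = 97
v_rel×d = (9)·(7) − (4)·(10) = 23
since m = R²·97 − 23²:  R² = (529 + 1896) / 97 = 25
R = √25 = 5  ⇒  r_B = 5 − 4 = 1

rB=1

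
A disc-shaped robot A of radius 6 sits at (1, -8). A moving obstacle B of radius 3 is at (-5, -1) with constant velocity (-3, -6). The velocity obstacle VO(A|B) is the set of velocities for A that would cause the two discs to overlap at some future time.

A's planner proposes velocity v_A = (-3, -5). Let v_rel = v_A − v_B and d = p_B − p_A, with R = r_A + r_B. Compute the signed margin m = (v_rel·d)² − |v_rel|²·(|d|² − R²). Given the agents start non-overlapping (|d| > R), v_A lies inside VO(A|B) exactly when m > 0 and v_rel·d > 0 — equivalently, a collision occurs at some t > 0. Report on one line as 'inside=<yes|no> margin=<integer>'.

d = (-6, 7),  |d|² = 85;  R = 6+3 = 9,  c = 85−9² = 4
v_rel = (0, 1),  |v_rel|² = 1;  v_rel·d = (0)·(-6) + (1)·(7) = 7
1·t² − 14·t + 4 = 0  ⇒  m = 7² − 1·4 = 45
m = 45 > 0,  v_rel·d = 7 > 0  ⇒  inside

inside=yes margin=45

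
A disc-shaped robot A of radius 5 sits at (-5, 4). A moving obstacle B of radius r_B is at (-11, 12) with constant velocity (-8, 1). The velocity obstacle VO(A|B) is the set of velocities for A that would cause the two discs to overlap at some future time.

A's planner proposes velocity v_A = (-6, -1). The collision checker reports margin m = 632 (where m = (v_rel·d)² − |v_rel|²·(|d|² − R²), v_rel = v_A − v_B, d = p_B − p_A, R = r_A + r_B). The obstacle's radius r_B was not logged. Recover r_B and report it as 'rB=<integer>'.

m = 632
d = (-6, 8);  v_rel = (2, -2),  |v_rel|² = 8
v_rel×d = (2)·(8) − (-2)·(-6) = 4
since m = R²·8 − 4²:  R² = (16 + 632) / 8 = 81
R = √81 = 9  ⇒  r_B = 9 − 5 = 4

rB=4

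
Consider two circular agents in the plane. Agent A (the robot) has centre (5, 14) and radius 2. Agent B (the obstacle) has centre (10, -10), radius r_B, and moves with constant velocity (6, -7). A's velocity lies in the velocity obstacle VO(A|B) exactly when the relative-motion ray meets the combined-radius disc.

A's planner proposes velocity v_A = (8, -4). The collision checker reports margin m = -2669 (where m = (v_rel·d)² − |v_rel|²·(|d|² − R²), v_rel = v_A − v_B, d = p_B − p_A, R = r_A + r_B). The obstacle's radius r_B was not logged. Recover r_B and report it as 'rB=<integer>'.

m = -2669
d = (5, -24);  v_rel = (2, 3),  |v_rel|² = 13
v_rel×d = (2)·(-24) − (3)·(5) = -63
since m = R²·13 − (-63)²:  R² = (3969 + -2669) / 13 = 100
R = √100 = 10  ⇒  r_B = 10 − 2 = 8

rB=8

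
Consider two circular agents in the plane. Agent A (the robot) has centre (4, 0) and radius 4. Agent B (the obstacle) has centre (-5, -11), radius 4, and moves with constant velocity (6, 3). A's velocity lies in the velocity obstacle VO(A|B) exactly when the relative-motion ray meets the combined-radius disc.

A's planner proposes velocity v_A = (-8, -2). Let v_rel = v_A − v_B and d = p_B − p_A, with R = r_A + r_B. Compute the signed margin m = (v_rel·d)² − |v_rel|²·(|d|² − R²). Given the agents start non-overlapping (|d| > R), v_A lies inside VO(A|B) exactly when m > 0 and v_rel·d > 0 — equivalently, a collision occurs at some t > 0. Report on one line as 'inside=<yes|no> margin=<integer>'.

d = (-9, -11),  |d|² = 202;  R = 4+4 = 8,  c = 202−8² = 138
v_rel = (-14, -5),  |v_rel|² = 221;  v_rel·d = (-14)·(-9) + (-5)·(-11) = 181
221·t² − 362·t + 138 = 0  ⇒  m = 181² − 221·138 = 2263
m = 2263 > 0,  v_rel·d = 181 > 0  ⇒  inside

inside=yes margin=2263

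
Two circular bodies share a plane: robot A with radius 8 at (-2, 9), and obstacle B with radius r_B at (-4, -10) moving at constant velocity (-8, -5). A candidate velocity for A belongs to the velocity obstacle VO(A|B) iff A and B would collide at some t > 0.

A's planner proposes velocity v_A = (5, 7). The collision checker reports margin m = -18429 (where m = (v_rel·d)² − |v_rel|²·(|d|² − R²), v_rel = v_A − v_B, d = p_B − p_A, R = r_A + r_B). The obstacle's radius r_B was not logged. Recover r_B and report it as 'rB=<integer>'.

m = -18429
d = (-2, -19);  v_rel = (13, 12),  |v_rel|² = 313
v_rel×d = (13)·(-19) − (12)·(-2) = -223
since m = R²·313 − (-223)²:  R² = (49729 + -18429) / 313 = 100
R = √100 = 10  ⇒  r_B = 10 − 8 = 2

rB=2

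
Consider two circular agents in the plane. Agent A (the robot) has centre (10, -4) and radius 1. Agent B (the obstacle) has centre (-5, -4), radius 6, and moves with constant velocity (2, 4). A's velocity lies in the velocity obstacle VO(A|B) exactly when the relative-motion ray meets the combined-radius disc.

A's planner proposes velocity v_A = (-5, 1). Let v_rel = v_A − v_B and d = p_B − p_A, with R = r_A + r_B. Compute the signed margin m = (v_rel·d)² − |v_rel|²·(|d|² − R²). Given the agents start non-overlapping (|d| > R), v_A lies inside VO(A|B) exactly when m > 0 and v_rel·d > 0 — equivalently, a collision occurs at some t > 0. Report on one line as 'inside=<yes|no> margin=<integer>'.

d = (-15, 0),  |d|² = 225;  R = 1+6 = 7,  c = 225−7² = 176
v_rel = (-7, -3),  |v_rel|² = 58;  v_rel·d = (-7)·(-15) + (-3)·(0) = 105
58·t² − 210·t + 176 = 0  ⇒  m = 105² − 58·176 = 817
m = 817 > 0,  v_rel·d = 105 > 0  ⇒  inside

inside=yes margin=817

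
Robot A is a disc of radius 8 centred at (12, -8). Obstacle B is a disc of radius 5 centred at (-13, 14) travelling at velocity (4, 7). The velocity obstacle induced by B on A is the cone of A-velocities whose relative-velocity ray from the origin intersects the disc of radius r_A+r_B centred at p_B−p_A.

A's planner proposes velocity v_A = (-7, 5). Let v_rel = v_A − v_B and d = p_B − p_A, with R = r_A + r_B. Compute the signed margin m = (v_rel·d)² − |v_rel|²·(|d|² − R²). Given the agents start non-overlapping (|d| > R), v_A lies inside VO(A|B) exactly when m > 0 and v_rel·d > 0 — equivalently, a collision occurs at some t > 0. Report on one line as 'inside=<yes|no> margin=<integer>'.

d = (-25, 22),  |d|² = 1109;  R = 8+5 = 13,  c = 1109−13² = 940
v_rel = (-11, -2),  |v_rel|² = 125;  v_rel·d = (-11)·(-25) + (-2)·(22) = 231
125·t² − 462·t + 940 = 0  ⇒  m = 231² − 125·940 = -64139
m = -64139 < 0,  v_rel·d = 231 > 0  ⇒  outside

inside=no margin=-64139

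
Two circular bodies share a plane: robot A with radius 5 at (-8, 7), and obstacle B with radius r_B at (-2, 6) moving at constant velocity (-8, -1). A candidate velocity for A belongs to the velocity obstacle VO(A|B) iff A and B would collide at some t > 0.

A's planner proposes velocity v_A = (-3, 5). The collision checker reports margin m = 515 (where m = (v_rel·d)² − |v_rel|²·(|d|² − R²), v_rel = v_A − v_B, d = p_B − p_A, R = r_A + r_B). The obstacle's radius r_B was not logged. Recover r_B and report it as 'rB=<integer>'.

m = 515
d = (6, -1);  v_rel = (5, 6),  |v_rel|² = 61
v_rel×d = (5)·(-1) − (6)·(6) = -41
since m = R²·61 − (-41)²:  R² = (1681 + 515) / 61 = 36
R = √36 = 6  ⇒  r_B = 6 − 5 = 1

rB=1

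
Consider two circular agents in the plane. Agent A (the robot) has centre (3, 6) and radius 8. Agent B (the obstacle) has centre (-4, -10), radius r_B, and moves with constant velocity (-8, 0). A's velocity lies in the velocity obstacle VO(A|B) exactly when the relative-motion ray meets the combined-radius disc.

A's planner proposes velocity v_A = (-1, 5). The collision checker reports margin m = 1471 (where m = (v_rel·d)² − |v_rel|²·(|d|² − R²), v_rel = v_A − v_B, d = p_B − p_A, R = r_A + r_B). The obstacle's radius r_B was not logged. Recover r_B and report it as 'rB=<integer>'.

m = 1471
d = (-7, -16);  v_rel = (7, 5),  |v_rel|² = 74
v_rel×d = (7)·(-16) − (5)·(-7) = -77
since m = R²·74 − (-77)²:  R² = (5929 + 1471) / 74 = 100
R = √100 = 10  ⇒  r_B = 10 − 8 = 2

rB=2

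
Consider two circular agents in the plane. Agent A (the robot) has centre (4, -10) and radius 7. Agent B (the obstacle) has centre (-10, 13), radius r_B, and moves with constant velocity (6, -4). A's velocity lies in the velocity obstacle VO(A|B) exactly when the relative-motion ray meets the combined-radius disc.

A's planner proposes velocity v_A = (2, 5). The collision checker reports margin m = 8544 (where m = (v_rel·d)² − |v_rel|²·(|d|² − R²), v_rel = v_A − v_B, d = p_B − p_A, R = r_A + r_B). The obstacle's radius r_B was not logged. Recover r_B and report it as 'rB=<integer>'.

m = 8544
d = (-14, 23);  v_rel = (-4, 9),  |v_rel|² = 97
v_rel×d = (-4)·(23) − (9)·(-14) = 34
since m = R²·97 − 34²:  R² = (1156 + 8544) / 97 = 100
R = √100 = 10  ⇒  r_B = 10 − 7 = 3

rB=3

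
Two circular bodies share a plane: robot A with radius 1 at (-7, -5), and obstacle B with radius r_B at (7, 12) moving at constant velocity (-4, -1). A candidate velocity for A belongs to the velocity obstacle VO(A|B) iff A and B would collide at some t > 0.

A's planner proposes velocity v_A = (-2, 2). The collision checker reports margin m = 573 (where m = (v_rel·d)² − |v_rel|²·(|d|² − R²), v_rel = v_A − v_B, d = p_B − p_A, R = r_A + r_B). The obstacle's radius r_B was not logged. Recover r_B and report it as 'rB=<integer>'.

m = 573
d = (14, 17);  v_rel = (2, 3),  |v_rel|² = 13
v_rel×d = (2)·(17) − (3)·(14) = -8
since m = R²·13 − (-8)²:  R² = (64 + 573) / 13 = 49
R = √49 = 7  ⇒  r_B = 7 − 1 = 6

rB=6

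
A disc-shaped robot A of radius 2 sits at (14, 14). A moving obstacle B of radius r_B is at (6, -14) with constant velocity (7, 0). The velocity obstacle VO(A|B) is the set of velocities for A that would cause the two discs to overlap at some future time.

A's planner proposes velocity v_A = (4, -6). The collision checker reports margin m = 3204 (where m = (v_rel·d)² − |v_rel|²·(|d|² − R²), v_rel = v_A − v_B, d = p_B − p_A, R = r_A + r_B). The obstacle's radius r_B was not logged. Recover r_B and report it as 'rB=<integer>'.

m = 3204
d = (-8, -28);  v_rel = (-3, -6),  |v_rel|² = 45
v_rel×d = (-3)·(-28) − (-6)·(-8) = 36
since m = R²·45 − 36²:  R² = (1296 + 3204) / 45 = 100
R = √100 = 10  ⇒  r_B = 10 − 2 = 8

rB=8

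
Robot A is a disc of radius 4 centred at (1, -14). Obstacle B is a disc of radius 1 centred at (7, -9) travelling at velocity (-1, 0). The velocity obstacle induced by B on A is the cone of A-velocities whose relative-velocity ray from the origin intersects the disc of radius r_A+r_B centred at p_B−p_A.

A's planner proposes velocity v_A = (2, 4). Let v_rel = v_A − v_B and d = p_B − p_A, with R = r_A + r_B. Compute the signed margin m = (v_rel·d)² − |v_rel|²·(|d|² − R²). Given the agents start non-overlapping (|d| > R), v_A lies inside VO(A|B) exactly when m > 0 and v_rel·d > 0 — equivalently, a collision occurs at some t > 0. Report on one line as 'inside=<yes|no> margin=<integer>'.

d = (6, 5),  |d|² = 61;  R = 4+1 = 5,  c = 61−5² = 36
v_rel = (3, 4),  |v_rel|² = 25;  v_rel·d = (3)·(6) + (4)·(5) = 38
25·t² − 76·t + 36 = 0  ⇒  m = 38² − 25·36 = 544
m = 544 > 0,  v_rel·d = 38 > 0  ⇒  inside

inside=yes margin=544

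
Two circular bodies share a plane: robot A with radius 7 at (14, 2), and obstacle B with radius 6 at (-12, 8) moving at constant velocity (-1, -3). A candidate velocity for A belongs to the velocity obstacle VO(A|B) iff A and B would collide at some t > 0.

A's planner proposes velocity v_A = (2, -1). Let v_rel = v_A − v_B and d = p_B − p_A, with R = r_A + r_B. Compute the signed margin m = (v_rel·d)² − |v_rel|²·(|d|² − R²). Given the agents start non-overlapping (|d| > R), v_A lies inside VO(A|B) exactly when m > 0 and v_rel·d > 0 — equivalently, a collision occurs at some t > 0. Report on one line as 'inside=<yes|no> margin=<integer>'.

d = (-26, 6),  |d|² = 712;  R = 7+6 = 13,  c = 712−13² = 543
v_rel = (3, 2),  |v_rel|² = 13;  v_rel·d = (3)·(-26) + (2)·(6) = -66
13·t² + 132·t + 543 = 0  ⇒  m = (-66)² − 13·543 = -2703
m = -2703 < 0,  v_rel·d = -66 < 0  ⇒  outside

inside=no margin=-2703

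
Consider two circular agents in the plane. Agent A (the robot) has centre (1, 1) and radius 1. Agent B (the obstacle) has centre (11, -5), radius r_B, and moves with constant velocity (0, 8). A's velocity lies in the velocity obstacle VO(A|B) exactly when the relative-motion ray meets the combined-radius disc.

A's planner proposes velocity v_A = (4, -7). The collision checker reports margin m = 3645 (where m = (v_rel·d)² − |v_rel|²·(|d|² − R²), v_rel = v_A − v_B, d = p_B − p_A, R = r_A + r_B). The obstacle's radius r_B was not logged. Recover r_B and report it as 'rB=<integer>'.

m = 3645
d = (10, -6);  v_rel = (4, -15),  |v_rel|² = 241
v_rel×d = (4)·(-6) − (-15)·(10) = 126
since m = R²·241 − 126²:  R² = (15876 + 3645) / 241 = 81
R = √81 = 9  ⇒  r_B = 9 − 1 = 8

rB=8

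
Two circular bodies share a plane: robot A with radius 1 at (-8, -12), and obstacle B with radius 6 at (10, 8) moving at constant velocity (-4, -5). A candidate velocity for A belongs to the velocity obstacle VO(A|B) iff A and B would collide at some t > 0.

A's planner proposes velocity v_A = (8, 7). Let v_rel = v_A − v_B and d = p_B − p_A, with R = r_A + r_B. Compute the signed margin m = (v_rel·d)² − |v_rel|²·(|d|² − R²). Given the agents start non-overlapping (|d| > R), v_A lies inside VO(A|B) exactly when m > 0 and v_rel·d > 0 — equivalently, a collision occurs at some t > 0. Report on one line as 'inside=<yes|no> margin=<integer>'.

d = (18, 20),  |d|² = 724;  R = 1+6 = 7,  c = 724−7² = 675
v_rel = (12, 12),  |v_rel|² = 288;  v_rel·d = (12)·(18) + (12)·(20) = 456
288·t² − 912·t + 675 = 0  ⇒  m = 456² − 288·675 = 13536
m = 13536 > 0,  v_rel·d = 456 > 0  ⇒  inside

inside=yes margin=13536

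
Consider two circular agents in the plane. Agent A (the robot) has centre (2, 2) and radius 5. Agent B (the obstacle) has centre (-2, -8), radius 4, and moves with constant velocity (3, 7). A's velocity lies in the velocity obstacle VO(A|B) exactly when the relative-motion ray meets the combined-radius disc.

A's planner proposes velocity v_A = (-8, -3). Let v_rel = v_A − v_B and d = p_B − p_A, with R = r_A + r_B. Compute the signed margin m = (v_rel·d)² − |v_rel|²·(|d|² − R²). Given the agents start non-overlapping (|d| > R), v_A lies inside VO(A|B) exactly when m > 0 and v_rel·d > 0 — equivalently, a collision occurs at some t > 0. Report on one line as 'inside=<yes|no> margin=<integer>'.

d = (-4, -10),  |d|² = 116;  R = 5+4 = 9,  c = 116−9² = 35
v_rel = (-11, -10),  |v_rel|² = 221;  v_rel·d = (-11)·(-4) + (-10)·(-10) = 144
221·t² − 288·t + 35 = 0  ⇒  m = 144² − 221·35 = 13001
m = 13001 > 0,  v_rel·d = 144 > 0  ⇒  inside

inside=yes margin=13001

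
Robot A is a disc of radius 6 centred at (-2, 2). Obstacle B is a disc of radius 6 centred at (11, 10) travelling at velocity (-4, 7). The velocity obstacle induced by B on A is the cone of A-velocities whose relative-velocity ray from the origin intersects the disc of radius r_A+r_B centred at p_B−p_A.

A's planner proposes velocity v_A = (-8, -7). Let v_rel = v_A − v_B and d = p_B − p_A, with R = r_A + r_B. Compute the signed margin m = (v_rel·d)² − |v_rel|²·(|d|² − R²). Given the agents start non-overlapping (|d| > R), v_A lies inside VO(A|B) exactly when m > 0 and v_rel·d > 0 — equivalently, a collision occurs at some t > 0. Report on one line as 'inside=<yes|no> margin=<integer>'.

d = (13, 8),  |d|² = 233;  R = 6+6 = 12,  c = 233−12² = 89
v_rel = (-4, -14),  |v_rel|² = 212;  v_rel·d = (-4)·(13) + (-14)·(8) = -164
212·t² + 328·t + 89 = 0  ⇒  m = (-164)² − 212·89 = 8028
m = 8028 > 0,  v_rel·d = -164 < 0  ⇒  outside

inside=no margin=8028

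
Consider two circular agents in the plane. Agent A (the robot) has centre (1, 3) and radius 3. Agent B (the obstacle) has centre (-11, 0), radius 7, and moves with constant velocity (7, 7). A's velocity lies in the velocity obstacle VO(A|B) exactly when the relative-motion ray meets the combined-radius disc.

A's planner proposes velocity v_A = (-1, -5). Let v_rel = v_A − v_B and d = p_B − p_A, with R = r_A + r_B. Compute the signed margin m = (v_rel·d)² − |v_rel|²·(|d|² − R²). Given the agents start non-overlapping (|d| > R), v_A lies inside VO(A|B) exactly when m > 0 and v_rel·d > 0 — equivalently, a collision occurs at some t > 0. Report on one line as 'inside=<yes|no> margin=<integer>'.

d = (-12, -3),  |d|² = 153;  R = 3+7 = 10,  c = 153−10² = 53
v_rel = (-8, -12),  |v_rel|² = 208;  v_rel·d = (-8)·(-12) + (-12)·(-3) = 132
208·t² − 264·t + 53 = 0  ⇒  m = 132² − 208·53 = 6400
m = 6400 > 0,  v_rel·d = 132 > 0  ⇒  inside

inside=yes margin=6400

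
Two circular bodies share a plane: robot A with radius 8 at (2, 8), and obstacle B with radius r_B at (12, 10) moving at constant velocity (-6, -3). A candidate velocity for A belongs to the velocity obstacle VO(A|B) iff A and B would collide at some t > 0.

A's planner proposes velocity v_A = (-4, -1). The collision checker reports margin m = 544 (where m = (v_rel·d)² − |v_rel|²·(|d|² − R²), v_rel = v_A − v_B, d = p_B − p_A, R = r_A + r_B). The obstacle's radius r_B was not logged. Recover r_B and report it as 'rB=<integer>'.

m = 544
d = (10, 2);  v_rel = (2, 2),  |v_rel|² = 8
v_rel×d = (2)·(2) − (2)·(10) = -16
since m = R²·8 − (-16)²:  R² = (256 + 544) / 8 = 100
R = √100 = 10  ⇒  r_B = 10 − 8 = 2

rB=2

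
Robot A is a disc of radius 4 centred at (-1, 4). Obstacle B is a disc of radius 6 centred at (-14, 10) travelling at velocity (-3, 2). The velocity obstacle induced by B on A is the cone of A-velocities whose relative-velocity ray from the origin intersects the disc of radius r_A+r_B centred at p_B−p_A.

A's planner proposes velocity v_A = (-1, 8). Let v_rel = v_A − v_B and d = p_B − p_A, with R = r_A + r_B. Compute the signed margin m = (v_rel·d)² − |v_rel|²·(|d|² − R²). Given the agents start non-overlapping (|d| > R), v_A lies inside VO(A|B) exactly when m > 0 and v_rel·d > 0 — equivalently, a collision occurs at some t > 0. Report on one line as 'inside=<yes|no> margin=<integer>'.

d = (-13, 6),  |d|² = 205;  R = 4+6 = 10,  c = 205−10² = 105
v_rel = (2, 6),  |v_rel|² = 40;  v_rel·d = (2)·(-13) + (6)·(6) = 10
40·t² − 20·t + 105 = 0  ⇒  m = 10² − 40·105 = -4100
m = -4100 < 0,  v_rel·d = 10 > 0  ⇒  outside

inside=no margin=-4100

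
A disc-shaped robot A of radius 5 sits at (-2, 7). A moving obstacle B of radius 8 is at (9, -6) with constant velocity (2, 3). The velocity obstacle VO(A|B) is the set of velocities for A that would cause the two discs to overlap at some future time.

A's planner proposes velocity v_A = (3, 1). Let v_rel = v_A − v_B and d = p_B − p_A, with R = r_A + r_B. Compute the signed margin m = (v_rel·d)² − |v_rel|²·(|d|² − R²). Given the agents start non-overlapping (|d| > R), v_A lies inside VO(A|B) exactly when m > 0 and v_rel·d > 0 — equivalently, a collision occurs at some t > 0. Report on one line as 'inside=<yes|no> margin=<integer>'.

d = (11, -13),  |d|² = 290;  R = 5+8 = 13,  c = 290−13² = 121
v_rel = (1, -2),  |v_rel|² = 5;  v_rel·d = (1)·(11) + (-2)·(-13) = 37
5·t² − 74·t + 121 = 0  ⇒  m = 37² − 5·121 = 764
m = 764 > 0,  v_rel·d = 37 > 0  ⇒  inside

inside=yes margin=764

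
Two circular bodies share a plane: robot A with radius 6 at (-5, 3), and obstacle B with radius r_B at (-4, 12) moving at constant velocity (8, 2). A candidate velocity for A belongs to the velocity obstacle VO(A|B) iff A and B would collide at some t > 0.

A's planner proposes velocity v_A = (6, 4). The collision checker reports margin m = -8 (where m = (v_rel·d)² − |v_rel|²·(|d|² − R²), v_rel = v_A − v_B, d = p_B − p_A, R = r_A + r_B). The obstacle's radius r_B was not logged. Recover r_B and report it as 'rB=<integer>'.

m = -8
d = (1, 9);  v_rel = (-2, 2),  |v_rel|² = 8
v_rel×d = (-2)·(9) − (2)·(1) = -20
since m = R²·8 − (-20)²:  R² = (400 + -8) / 8 = 49
R = √49 = 7  ⇒  r_B = 7 − 6 = 1

rB=1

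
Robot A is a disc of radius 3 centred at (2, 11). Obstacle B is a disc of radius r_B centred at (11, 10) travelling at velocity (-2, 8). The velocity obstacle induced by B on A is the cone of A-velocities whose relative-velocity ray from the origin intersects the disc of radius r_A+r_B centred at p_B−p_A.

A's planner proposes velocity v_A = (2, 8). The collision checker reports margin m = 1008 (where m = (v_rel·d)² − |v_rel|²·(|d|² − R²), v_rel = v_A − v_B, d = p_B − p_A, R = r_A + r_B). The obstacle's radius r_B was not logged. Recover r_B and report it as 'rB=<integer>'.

m = 1008
d = (9, -1);  v_rel = (4, 0),  |v_rel|² = 16
v_rel×d = (4)·(-1) − (0)·(9) = -4
since m = R²·16 − (-4)²:  R² = (16 + 1008) / 16 = 64
R = √64 = 8  ⇒  r_B = 8 − 3 = 5

rB=5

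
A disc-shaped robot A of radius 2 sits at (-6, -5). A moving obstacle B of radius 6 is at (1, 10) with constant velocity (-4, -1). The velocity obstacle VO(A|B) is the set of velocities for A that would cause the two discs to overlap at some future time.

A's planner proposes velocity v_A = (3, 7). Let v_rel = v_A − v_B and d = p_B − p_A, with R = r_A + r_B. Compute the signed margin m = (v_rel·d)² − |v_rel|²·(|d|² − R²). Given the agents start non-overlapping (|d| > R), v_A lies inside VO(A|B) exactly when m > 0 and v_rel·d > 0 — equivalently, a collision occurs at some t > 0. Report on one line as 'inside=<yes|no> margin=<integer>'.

d = (7, 15),  |d|² = 274;  R = 2+6 = 8,  c = 274−8² = 210
v_rel = (7, 8),  |v_rel|² = 113;  v_rel·d = (7)·(7) + (8)·(15) = 169
113·t² − 338·t + 210 = 0  ⇒  m = 169² − 113·210 = 4831
m = 4831 > 0,  v_rel·d = 169 > 0  ⇒  inside

inside=yes margin=4831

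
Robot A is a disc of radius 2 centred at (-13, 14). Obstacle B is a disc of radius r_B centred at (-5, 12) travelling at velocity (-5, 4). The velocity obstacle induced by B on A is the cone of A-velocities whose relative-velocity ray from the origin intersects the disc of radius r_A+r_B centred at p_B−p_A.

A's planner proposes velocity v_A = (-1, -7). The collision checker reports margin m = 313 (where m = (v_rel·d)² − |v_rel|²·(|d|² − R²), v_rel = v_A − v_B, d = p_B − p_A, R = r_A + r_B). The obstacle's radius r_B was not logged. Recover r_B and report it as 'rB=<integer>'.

m = 313
d = (8, -2);  v_rel = (4, -11),  |v_rel|² = 137
v_rel×d = (4)·(-2) − (-11)·(8) = 80
since m = R²·137 − 80²:  R² = (6400 + 313) / 137 = 49
R = √49 = 7  ⇒  r_B = 7 − 2 = 5

rB=5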